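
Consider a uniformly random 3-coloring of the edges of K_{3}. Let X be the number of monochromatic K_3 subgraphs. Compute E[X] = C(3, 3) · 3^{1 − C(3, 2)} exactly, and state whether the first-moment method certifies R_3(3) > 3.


E[X] = C(3, 3) · 3^{1 − 3} = 1 · 3^{−2} = 1/9.
As a reduced fraction: E[X] = 1/9 ≈ 0.1111.
Is E[X] < 1? YES.
Since E[X] < 1, there exists a 3-coloring of K_{3} with no monochromatic K_3; hence R_3(3) > 3.

E[X] = 1/9 ≈ 0.1111; E[X] < 1, so R_3(3) > 3.


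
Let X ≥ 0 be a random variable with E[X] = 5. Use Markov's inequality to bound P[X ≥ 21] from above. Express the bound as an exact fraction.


μ = E[X] = 5, a = 21.
Markov: P[X ≥ 21] ≤ μ/a = (5)/21 = 5/21.
Numerically: ≈ 0.2381.
(Since a = 21 > μ = 5.0000, the bound 5/21 is < 1 and informative.)

P[X ≥ 21] ≤ 5/21 ≈ 0.2381.


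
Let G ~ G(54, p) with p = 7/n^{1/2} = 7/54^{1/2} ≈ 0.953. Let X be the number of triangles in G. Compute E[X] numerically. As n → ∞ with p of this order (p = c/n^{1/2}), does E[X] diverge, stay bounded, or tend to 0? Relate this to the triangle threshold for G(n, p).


Number of potential triangles: C(54, 3) = 24804.
Each occurs with probability p³ ≈ (0.953)³ ≈ 8.64378e-01.
By linearity: E[X] = C(54, 3)·p³ ≈ 24804 · 8.64378e-01 ≈ 21440.021.
Since α = 1/2 < 1, p = c/n^{1/2} ≫ 1/n is above the triangle threshold p ~ 1/n. Asymptotically E[X] ~ (c³/6)·n^{3(1−α)} = (7³/6)·n^{1.5} → ∞; triangles are abundant w.h.p.

E[X] ≈ 21440.021; in regime p = Θ(1/n^{1/2}) E[X] diverges (above the triangle threshold p ~ 1/n).


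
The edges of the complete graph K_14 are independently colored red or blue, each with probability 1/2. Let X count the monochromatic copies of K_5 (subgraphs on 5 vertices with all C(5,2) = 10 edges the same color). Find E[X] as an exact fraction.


Let X = Σ_S X_S over the C(14, 5) = 2002 subsets S of size 5, where X_S = 1 if the K_5 on S is monochromatic.
For a fixed S, the K_5 on S has C(5, 2) = 10 edges. P[all 10 edges red] = (1/2)^10, and likewise for blue, so P[monochromatic] = 2·(1/2)^10 = 2^{1 − 10} = 1/512.
By linearity of expectation: E[X] = C(14, 5) · 2^{1 − 10} = 2002 · 1/512 = 1001/256.
Numerically: E[X] ≈ 3.91016.

E[X] = C(14,5)·2^(1−C(5,2)) = 1001/256 ≈ 3.91016.


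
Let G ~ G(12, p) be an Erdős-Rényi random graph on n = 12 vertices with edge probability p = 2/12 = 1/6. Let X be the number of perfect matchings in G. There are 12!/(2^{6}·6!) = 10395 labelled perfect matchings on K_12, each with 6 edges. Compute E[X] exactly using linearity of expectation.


K_12 has 12!/(2^{6}·6!) = 10395 labelled perfect matchings.
For each such perfect matching H, let X_H = 1 if all 6 edges of H are present in G. Then P[X_H = 1] = p^{6} = (1/6)^{6} = 1/46656.
Summing the indicators: E[X] = Σ_H E[X_H] = 10395 · p^{6} = 10395 · 1/46656 = 385/1728.
Numerically: E[X] ≈ 0.2228.

E[X] = 10395 · (1/6)^{6} = 385/1728 ≈ 0.2228.


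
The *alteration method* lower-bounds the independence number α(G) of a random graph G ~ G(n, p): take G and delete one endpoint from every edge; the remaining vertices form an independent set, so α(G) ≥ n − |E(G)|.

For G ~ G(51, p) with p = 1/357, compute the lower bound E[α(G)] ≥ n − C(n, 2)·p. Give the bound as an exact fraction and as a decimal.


E[|E(G)|] = C(51, 2)·p = 1275 · (1/357) = 25/7.
E[α(G)] ≥ n − E[|E(G)|] = 51 − 25/7 = 332/7.
Numerically: ≈ 47.42857.
(This is only a lower bound; the true E[α(G)] may be larger.)

E[α(G)] ≥ 332/7 ≈ 47.42857.


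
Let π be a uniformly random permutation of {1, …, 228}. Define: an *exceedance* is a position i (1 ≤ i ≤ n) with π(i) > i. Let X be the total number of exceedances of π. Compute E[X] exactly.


Write X = Σ_{i=1}^{228} X_i, where X_i = 1_{π(i) > i}.
For each fixed i, π(i) is uniform over {1, …, 228} (marginal of a uniform permutation), so P[π(i) > i] = (n − i)/n. Summing: Σ_{i=1}^{228} (n − i)/n = (0 + 1 + … + 227)/228 = 228(228 − 1)/(2·228) = (228 − 1)/2.
Hence E[X] = Σ_{i=1}^{228} (228 − i)/228 = 227/2 ≈ 113.500000.

E[X] = 227/2 = 113.500000.


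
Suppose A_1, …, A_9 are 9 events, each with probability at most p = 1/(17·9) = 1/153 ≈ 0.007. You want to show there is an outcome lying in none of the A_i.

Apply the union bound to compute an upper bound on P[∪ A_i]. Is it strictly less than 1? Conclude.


Union bound: P[∪_{i=1}^{9} A_i] ≤ Σ_i P[A_i] ≤ 9·p = 9·(1/153) = 1/17.
Numerically: 1/17 ≈ 0.059.
Is 1/17 < 1? YES.
Since P[∪ A_i] ≤ 1/17 < 1, the complement has P[∩ A_i^c] ≥ 1 − 1/17 = 16/17 > 0, so some outcome avoids every A_i.

9·p = 1/17 ≈ 0.059; existence CERTIFIED by the union bound.


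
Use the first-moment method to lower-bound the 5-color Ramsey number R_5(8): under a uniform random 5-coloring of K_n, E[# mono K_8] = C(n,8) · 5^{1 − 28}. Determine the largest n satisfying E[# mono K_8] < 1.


We need C(n, 8) · 5^{1 − 28} < 1, i.e. C(n, 8) < 5^{28 − 1} = 7450580596923828125.
Check values of n near the boundary:
  n = 862: C(862, 8) = 7317951015318931845; 7317951015318931845 < 7450580596923828125? YES
  n = 863: C(863, 8) = 7386423071602617757; 7386423071602617757 < 7450580596923828125? YES
  n = 864: C(864, 8) = 7455455062926006708; 7455455062926006708 < 7450580596923828125? NO
The largest n with C(n, 8) < 7450580596923828125 is n = 863 (where E[X] = 7386423071602617757/7450580596923828125 ≈ 0.99139). Hence R_5(8) > 863, i.e. R_5(8) ≥ 864.

Largest n = 863; hence R_5(8) > 863.


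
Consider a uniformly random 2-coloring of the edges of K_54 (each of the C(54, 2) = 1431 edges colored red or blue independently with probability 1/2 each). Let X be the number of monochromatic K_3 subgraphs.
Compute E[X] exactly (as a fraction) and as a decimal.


Let X = Σ_S X_S over the C(54, 3) = 24804 subsets S of size 3, where X_S = 1 if the K_3 on S is monochromatic.
For a fixed S, the K_3 on S has C(3, 2) = 3 edges. P[all 3 edges red] = (1/2)^3, and likewise for blue, so P[monochromatic] = 2·(1/2)^3 = 2^{1 − 3} = 1/4.
By linearity: E[X] = C(54, 3) · 2^{1 − 3} = 24804 · 1/4 = 6201.
Numerically: E[X] ≈ 6201.000.

E[X] = C(54,3)·2^(1−C(3,2)) = 6201 ≈ 6201.000.


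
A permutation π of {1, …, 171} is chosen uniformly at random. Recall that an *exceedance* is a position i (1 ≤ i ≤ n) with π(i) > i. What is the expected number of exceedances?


Write X = Σ_{i=1}^{171} X_i, where X_i = 1_{π(i) > i}.
For each fixed i, π(i) is uniform over {1, …, 171} (marginal of a uniform permutation), so P[π(i) > i] = (n − i)/n. Summing: Σ_{i=1}^{171} (n − i)/n = (0 + 1 + … + 170)/171 = 171(171 − 1)/(2·171) = (171 − 1)/2.
Hence E[X] = Σ_{i=1}^{171} (171 − i)/171 = 85 ≈ 85.000000.

E[X] = 85 = 85.000000.


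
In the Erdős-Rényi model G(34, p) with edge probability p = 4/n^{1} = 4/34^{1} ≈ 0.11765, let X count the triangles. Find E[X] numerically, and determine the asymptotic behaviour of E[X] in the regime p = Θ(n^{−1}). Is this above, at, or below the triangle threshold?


Number of potential triangles: C(34, 3) = 5984.
Each occurs with probability p³ ≈ (0.11765)³ ≈ 1.6283330e-03.
By linearity: E[X] = C(34, 3)·p³ ≈ 5984 · 1.6283330e-03 ≈ 9.74394.
Here α = 1, so p = 4/n is exactly at the triangle threshold p ~ 1/n. Asymptotically E[X] → c³/6 = 4³/6 = 32/3 ≈ 10.66667, a bounded constant. In this regime the triangle count is asymptotically Poisson(c³/6).

E[X] ≈ 9.74394; in regime p = Θ(1/n^{1}) E[X] stays bounded (at the triangle threshold p ~ 1/n).


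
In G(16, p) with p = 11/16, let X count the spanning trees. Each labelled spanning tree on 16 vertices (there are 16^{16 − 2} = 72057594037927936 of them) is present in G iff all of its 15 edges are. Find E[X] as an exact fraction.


K_16 has 16^{16 − 2} = 72057594037927936 labelled spanning trees.
For each such spanning tree H, let X_H = 1 if all 15 edges of H are present in G. Then P[X_H = 1] = p^{15} = (11/16)^{15} = 4177248169415651/1152921504606846976.
By linearity of expectation: E[X] = Σ_H E[X_H] = 72057594037927936 · p^{15} = 72057594037927936 · 4177248169415651/1152921504606846976 = 4177248169415651/16.
Numerically: E[X] ≈ 2.61078e+14.

E[X] = 72057594037927936 · (11/16)^{15} = 4177248169415651/16 ≈ 2.61078e+14.


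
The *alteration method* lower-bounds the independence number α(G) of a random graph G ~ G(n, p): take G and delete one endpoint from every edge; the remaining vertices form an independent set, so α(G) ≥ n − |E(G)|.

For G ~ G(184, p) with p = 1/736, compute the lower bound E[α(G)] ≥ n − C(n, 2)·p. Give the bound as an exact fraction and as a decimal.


E[|E(G)|] = C(184, 2)·p = 16836 · (1/736) = 183/8.
E[α(G)] ≥ n − E[|E(G)|] = 184 − 183/8 = 1289/8.
Numerically: ≈ 161.1250.
(This is only a lower bound; the true E[α(G)] may be larger.)

E[α(G)] ≥ 1289/8 ≈ 161.1250.


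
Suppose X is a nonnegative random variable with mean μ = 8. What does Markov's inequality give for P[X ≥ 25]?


μ = E[X] = 8, a = 25.
Markov: P[X ≥ 25] ≤ μ/a = (8)/25 = 8/25.
Numerically: ≈ 0.320000.
(Since a = 25 > μ = 8.000000, the bound 8/25 is < 1 and informative.)

P[X ≥ 25] ≤ 8/25 ≈ 0.320000.


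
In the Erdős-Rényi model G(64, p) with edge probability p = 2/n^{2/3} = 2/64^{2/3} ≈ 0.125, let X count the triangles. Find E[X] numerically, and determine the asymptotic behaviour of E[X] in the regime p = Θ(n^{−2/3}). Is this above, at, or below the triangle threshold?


Number of potential triangles: C(64, 3) = 41664.
Each occurs with probability p³ ≈ (0.125)³ ≈ 1.9531250e-03.
By linearity: E[X] = C(64, 3)·p³ ≈ 41664 · 1.9531250e-03 ≈ 81.37500.
Since α = 2/3 < 1, p = c/n^{2/3} ≫ 1/n is above the triangle threshold p ~ 1/n. Asymptotically E[X] ~ (c³/6)·n^{3(1−α)} = (2³/6)·n^{1} → ∞; triangles are abundant w.h.p.

E[X] ≈ 81.37500; in regime p = Θ(1/n^{2/3}) E[X] diverges (above the triangle threshold p ~ 1/n).


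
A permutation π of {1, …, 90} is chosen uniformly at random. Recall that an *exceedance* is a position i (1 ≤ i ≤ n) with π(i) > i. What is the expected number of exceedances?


Write X = Σ_{i=1}^{90} X_i, where X_i = 1_{π(i) > i}.
For each fixed i, π(i) is uniform over {1, …, 90} (marginal of a uniform permutation), so P[π(i) > i] = (n − i)/n. Summing: Σ_{i=1}^{90} (n − i)/n = (0 + 1 + … + 89)/90 = 90(90 − 1)/(2·90) = (90 − 1)/2.
Hence E[X] = Σ_{i=1}^{90} (90 − i)/90 = 89/2 ≈ 44.5000.

E[X] = 89/2 = 44.5000.


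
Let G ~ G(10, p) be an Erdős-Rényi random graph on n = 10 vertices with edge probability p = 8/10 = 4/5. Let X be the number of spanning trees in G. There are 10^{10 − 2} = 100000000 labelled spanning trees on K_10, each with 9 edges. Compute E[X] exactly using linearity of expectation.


K_10 has 10^{10 − 2} = 100000000 labelled spanning trees.
For each such spanning tree H, let X_H = 1 if all 9 edges of H are present in G. Then P[X_H = 1] = p^{9} = (4/5)^{9} = 262144/1953125.
By linearity of expectation: E[X] = Σ_H E[X_H] = 100000000 · p^{9} = 100000000 · 262144/1953125 = 67108864/5.
Numerically: E[X] ≈ 1.342e+07.

E[X] = 100000000 · (4/5)^{9} = 67108864/5 ≈ 1.342e+07.


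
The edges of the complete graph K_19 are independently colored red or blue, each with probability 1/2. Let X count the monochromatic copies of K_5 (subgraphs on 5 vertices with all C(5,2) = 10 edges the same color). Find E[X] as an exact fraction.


Let X = Σ_S X_S over the C(19, 5) = 11628 subsets S of size 5, where X_S = 1 if the K_5 on S is monochromatic.
For a fixed S, the K_5 on S has C(5, 2) = 10 edges. P[all 10 edges red] = (1/2)^10, and likewise for blue, so P[monochromatic] = 2·(1/2)^10 = 2^{1 − 10} = 1/512.
By linearity of expectation: E[X] = C(19, 5) · 2^{1 − 10} = 11628 · 1/512 = 2907/128.
Numerically: E[X] ≈ 22.7109.

E[X] = C(19,5)·2^(1−C(5,2)) = 2907/128 ≈ 22.7109.


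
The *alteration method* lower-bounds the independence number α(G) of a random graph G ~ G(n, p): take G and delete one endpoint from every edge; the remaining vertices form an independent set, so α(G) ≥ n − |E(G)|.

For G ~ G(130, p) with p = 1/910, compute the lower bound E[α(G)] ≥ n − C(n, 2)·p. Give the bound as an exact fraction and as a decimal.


E[|E(G)|] = C(130, 2)·p = 8385 · (1/910) = 129/14.
E[α(G)] ≥ n − E[|E(G)|] = 130 − 129/14 = 1691/14.
Numerically: ≈ 120.786.
(This is only a lower bound; the true E[α(G)] may be larger.)

E[α(G)] ≥ 1691/14 ≈ 120.786.


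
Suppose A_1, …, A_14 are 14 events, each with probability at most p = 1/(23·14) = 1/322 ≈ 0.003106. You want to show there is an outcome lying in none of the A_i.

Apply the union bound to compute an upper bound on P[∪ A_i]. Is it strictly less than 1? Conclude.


Union bound: P[∪_{i=1}^{14} A_i] ≤ Σ_i P[A_i] ≤ 14·p = 14·(1/322) = 1/23.
Numerically: 1/23 ≈ 0.043478.
Is 1/23 < 1? YES.
Since P[∪ A_i] ≤ 1/23 < 1, the complement has P[∩ A_i^c] ≥ 1 − 1/23 = 22/23 > 0, so some outcome avoids every A_i.

14·p = 1/23 ≈ 0.043478; existence CERTIFIED by the union bound.


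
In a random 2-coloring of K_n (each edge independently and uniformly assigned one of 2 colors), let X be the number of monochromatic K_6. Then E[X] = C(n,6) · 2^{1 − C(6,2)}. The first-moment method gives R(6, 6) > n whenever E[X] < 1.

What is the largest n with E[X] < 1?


We need C(n, 6) · 2^{1 − 15} < 1, i.e. C(n, 6) < 2^{15 − 1} = 16384.
Check values of n near the boundary:
  n = 11: C(11, 6) = 462; 462 < 16384? YES
  n = 12: C(12, 6) = 924; 924 < 16384? YES
  n = 13: C(13, 6) = 1716; 1716 < 16384? YES
  n = 14: C(14, 6) = 3003; 3003 < 16384? YES
  n = 15: C(15, 6) = 5005; 5005 < 16384? YES
  n = 16: C(16, 6) = 8008; 8008 < 16384? YES
  n = 17: C(17, 6) = 12376; 12376 < 16384? YES
  n = 18: C(18, 6) = 18564; 18564 < 16384? NO
  n = 19: C(19, 6) = 27132; 27132 < 16384? NO
The largest n with C(n, 6) < 16384 is n = 17 (where E[X] = 1547/2048 ≈ 0.7553711). Hence R(6, 6) > 17, i.e. R(6, 6) ≥ 18.

Largest n = 17; hence R(6, 6) > 17.


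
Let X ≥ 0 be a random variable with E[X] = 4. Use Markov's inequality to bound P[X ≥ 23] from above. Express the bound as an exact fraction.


μ = E[X] = 4, a = 23.
Markov: P[X ≥ 23] ≤ μ/a = (4)/23 = 4/23.
Numerically: ≈ 0.1739.
(Since a = 23 > μ = 4.0000, the bound 4/23 is < 1 and informative.)

P[X ≥ 23] ≤ 4/23 ≈ 0.1739.


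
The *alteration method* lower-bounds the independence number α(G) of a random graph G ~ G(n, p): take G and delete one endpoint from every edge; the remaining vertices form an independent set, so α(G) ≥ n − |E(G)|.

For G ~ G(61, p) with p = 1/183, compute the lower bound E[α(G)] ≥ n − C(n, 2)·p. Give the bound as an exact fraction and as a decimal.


E[|E(G)|] = C(61, 2)·p = 1830 · (1/183) = 10.
E[α(G)] ≥ n − E[|E(G)|] = 61 − 10 = 51.
Numerically: ≈ 51.000000.
(This is only a lower bound; the true E[α(G)] may be larger.)

E[α(G)] ≥ 51 ≈ 51.000000.


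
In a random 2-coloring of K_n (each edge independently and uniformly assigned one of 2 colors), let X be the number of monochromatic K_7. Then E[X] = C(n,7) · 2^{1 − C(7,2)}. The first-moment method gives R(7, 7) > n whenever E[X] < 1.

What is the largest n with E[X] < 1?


We need C(n, 7) · 2^{1 − 21} < 1, i.e. C(n, 7) < 2^{21 − 1} = 1048576.
Check values of n near the boundary:
  n = 26: C(26, 7) = 657800; 657800 < 1048576? YES
  n = 27: C(27, 7) = 888030; 888030 < 1048576? YES
  n = 28: C(28, 7) = 1184040; 1184040 < 1048576? NO
  n = 29: C(29, 7) = 1560780; 1560780 < 1048576? NO
  n = 30: C(30, 7) = 2035800; 2035800 < 1048576? NO
The largest n with C(n, 7) < 1048576 is n = 27 (where E[X] = 444015/524288 ≈ 0.84689). Hence R(7, 7) > 27, i.e. R(7, 7) ≥ 28.

Largest n = 27; hence R(7, 7) > 27.


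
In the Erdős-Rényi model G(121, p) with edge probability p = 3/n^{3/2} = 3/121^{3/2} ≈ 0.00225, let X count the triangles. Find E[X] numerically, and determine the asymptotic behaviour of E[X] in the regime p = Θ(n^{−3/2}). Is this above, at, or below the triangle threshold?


Number of potential triangles: C(121, 3) = 287980.
Each occurs with probability p³ ≈ (0.00225)³ ≈ 1.14506e-08.
By linearity: E[X] = C(121, 3)·p³ ≈ 287980 · 1.14506e-08 ≈ 0.003.
Since α = 3/2 > 1, p = c/n^{3/2} = o(1/n) is below the triangle threshold p ~ 1/n. Asymptotically E[X] ~ (c³/6)·n^{3(1−α)} = (3³/6)·n^{-1.5} → 0, so by Markov's inequality G has no triangles w.h.p.

E[X] ≈ 0.003; in regime p = Θ(1/n^{3/2}) E[X] tends to 0 (below the triangle threshold p ~ 1/n).


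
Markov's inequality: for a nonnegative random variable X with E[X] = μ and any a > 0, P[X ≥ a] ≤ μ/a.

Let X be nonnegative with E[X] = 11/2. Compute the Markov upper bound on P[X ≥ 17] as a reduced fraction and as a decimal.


μ = E[X] = 11/2, a = 17.
Markov: P[X ≥ 17] ≤ μ/a = (11/2)/17 = 11/34.
Numerically: ≈ 0.3235.
(Since a = 17 > μ = 5.5000, the bound 11/34 is < 1 and informative.)

P[X ≥ 17] ≤ 11/34 ≈ 0.3235.


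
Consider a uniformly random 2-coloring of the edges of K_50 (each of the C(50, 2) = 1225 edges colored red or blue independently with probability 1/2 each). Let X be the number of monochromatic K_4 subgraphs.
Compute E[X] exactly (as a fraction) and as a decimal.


Let X = Σ_S X_S over the C(50, 4) = 230300 subsets S of size 4, where X_S = 1 if the K_4 on S is monochromatic.
For a fixed S, the K_4 on S has C(4, 2) = 6 edges. P[all 6 edges red] = (1/2)^6, and likewise for blue, so P[monochromatic] = 2·(1/2)^6 = 2^{1 − 6} = 1/32.
Summing: E[X] = C(50, 4) · 2^{1 − 6} = 230300 · 1/32 = 57575/8.
Numerically: E[X] ≈ 7196.87500.

E[X] = C(50,4)·2^(1−C(4,2)) = 57575/8 ≈ 7196.87500.


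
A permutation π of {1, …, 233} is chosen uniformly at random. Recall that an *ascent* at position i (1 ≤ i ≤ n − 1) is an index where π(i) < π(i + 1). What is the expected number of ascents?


Write X = Σ X_I over i = 1, …, 232, with X_I the indicator of one ascent.
There are 232 indicators.
For each fixed i, the pair (π(i), π(i+1)) is a uniformly random ordered pair of distinct values from {1, …, 233}; by symmetry P[π(i) < π(i+1)] = 1/2.
By linearity: E[X] = 232 · (1/2) = (233 − 1) · (1/2) = 116 ≈ 116.00000.

E[X] = 116 = 116.00000.


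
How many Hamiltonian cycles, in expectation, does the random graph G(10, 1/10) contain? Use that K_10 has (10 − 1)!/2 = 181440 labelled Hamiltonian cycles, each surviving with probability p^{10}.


K_10 has (10 − 1)!/2 = 181440 labelled Hamiltonian cycles.
For each such Hamiltonian cycle H, let X_H = 1 if all 10 edges of H are present in G. Then P[X_H = 1] = p^{10} = (1/10)^{10} = 1/10000000000.
By linearity: E[X] = Σ_H E[X_H] = 181440 · p^{10} = 181440 · 1/10000000000 = 567/31250000.
Numerically: E[X] ≈ 1.8144e-05.

E[X] = 181440 · (1/10)^{10} = 567/31250000 ≈ 1.8144e-05.


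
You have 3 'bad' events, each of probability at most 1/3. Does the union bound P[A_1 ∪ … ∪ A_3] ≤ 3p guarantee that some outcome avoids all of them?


Union bound: P[∪_{i=1}^{3} A_i] ≤ Σ_i P[A_i] ≤ 3·p = 3·(1/3) = 1.
Numerically: 1 ≈ 1.000000.
Is 1 < 1? NO.
Since the bound 1 is ≥ 1, the union bound is uninformative here; it does NOT by itself certify existence.

3·p = 1 ≈ 1.000000; existence NOT certified by the union bound.


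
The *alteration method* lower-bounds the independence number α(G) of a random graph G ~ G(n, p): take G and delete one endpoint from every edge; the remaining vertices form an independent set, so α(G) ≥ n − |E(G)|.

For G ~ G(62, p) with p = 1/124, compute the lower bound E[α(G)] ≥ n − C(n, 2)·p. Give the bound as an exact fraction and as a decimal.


E[|E(G)|] = C(62, 2)·p = 1891 · (1/124) = 61/4.
E[α(G)] ≥ n − E[|E(G)|] = 62 − 61/4 = 187/4.
Numerically: ≈ 46.750.
(This is only a lower bound; the true E[α(G)] may be larger.)

E[α(G)] ≥ 187/4 ≈ 46.750.


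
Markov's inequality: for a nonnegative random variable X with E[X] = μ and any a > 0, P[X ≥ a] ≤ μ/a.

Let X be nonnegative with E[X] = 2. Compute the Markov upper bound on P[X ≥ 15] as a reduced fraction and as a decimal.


μ = E[X] = 2, a = 15.
Markov: P[X ≥ 15] ≤ μ/a = (2)/15 = 2/15.
Numerically: ≈ 0.1333.
(Since a = 15 > μ = 2.0000, the bound 2/15 is < 1 and informative.)

P[X ≥ 15] ≤ 2/15 ≈ 0.1333.


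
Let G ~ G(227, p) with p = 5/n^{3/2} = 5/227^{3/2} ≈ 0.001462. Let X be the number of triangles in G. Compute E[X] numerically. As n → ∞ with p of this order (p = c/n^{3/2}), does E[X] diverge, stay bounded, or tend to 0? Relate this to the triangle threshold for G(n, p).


Number of potential triangles: C(227, 3) = 1923825.
Each occurs with probability p³ ≈ (0.001462)³ ≈ 3.124594e-09.
By linearity: E[X] = C(227, 3)·p³ ≈ 1923825 · 3.124594e-09 ≈ 0.0060.
Since α = 3/2 > 1, p = c/n^{3/2} = o(1/n) is below the triangle threshold p ~ 1/n. Asymptotically E[X] ~ (c³/6)·n^{3(1−α)} = (5³/6)·n^{-1.5} → 0, so by Markov's inequality G has no triangles w.h.p.

E[X] ≈ 0.0060; in regime p = Θ(1/n^{3/2}) E[X] tends to 0 (below the triangle threshold p ~ 1/n).


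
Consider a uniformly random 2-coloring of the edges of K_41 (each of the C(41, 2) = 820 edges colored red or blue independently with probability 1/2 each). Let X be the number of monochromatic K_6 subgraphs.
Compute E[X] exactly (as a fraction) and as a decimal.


Let X = Σ_S X_S over the C(41, 6) = 4496388 subsets S of size 6, where X_S = 1 if the K_6 on S is monochromatic.
For a fixed S, the K_6 on S has C(6, 2) = 15 edges. P[all 15 edges red] = (1/2)^15, and likewise for blue, so P[monochromatic] = 2·(1/2)^15 = 2^{1 − 15} = 1/16384.
By linearity of expectation: E[X] = C(41, 6) · 2^{1 − 15} = 4496388 · 1/16384 = 1124097/4096.
Numerically: E[X] ≈ 274.438.

E[X] = C(41,6)·2^(1−C(6,2)) = 1124097/4096 ≈ 274.438.


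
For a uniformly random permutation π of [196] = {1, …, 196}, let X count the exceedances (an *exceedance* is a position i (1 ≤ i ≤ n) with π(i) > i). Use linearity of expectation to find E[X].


Write X = Σ_{i=1}^{196} X_i, where X_i = 1_{π(i) > i}.
For each fixed i, π(i) is uniform over {1, …, 196} (marginal of a uniform permutation), so P[π(i) > i] = (n − i)/n. Summing: Σ_{i=1}^{196} (n − i)/n = (0 + 1 + … + 195)/196 = 196(196 − 1)/(2·196) = (196 − 1)/2.
Hence E[X] = Σ_{i=1}^{196} (196 − i)/196 = 195/2 ≈ 97.5000.

E[X] = 195/2 = 97.5000.


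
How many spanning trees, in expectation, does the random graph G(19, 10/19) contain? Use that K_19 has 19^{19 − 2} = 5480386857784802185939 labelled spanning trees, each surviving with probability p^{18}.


K_19 has 19^{19 − 2} = 5480386857784802185939 labelled spanning trees.
For each such spanning tree H, let X_H = 1 if all 18 edges of H are present in G. Then P[X_H = 1] = p^{18} = (10/19)^{18} = 1000000000000000000/104127350297911241532841.
By linearity: E[X] = Σ_H E[X_H] = 5480386857784802185939 · p^{18} = 5480386857784802185939 · 1000000000000000000/104127350297911241532841 = 1000000000000000000/19.
Numerically: E[X] ≈ 5.26316e+16.

E[X] = 5480386857784802185939 · (10/19)^{18} = 1000000000000000000/19 ≈ 5.26316e+16.


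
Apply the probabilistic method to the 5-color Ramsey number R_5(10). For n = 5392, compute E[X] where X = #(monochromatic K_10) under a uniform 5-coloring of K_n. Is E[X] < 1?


E[X] = C(5392, 10) · 5^{1 − 45} = 5676873040158402483252283957448 · 5^{−44} = 5676873040158402483252283957448/5684341886080801486968994140625.
As a reduced fraction: E[X] = 5676873040158402483252283957448/5684341886080801486968994140625 ≈ 0.999.
Is E[X] < 1? YES.
Since E[X] < 1, there exists a 5-coloring of K_{5392} with no monochromatic K_10; hence R_5(10) > 5392.

E[X] = 5676873040158402483252283957448/5684341886080801486968994140625 ≈ 0.999; E[X] < 1, so R_5(10) > 5392.


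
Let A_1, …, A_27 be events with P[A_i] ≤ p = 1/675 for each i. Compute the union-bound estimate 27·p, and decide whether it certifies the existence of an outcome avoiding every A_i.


Union bound: P[∪_{i=1}^{27} A_i] ≤ Σ_i P[A_i] ≤ 27·p = 27·(1/675) = 1/25.
Numerically: 1/25 ≈ 0.0400.
Is 1/25 < 1? YES.
Since P[∪ A_i] ≤ 1/25 < 1, the complement has P[∩ A_i^c] ≥ 1 − 1/25 = 24/25 > 0, so some outcome avoids every A_i.

27·p = 1/25 ≈ 0.0400; existence CERTIFIED by the union bound.


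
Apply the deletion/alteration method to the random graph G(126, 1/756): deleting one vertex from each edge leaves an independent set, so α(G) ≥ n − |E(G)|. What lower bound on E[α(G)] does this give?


E[|E(G)|] = C(126, 2)·p = 7875 · (1/756) = 125/12.
E[α(G)] ≥ n − E[|E(G)|] = 126 − 125/12 = 1387/12.
Numerically: ≈ 115.5833.
(This is only a lower bound; the true E[α(G)] may be larger.)

E[α(G)] ≥ 1387/12 ≈ 115.5833.


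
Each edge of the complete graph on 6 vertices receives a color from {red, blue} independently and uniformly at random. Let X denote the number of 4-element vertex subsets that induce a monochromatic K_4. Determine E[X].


Let X = Σ_S X_S over the C(6, 4) = 15 subsets S of size 4, where X_S = 1 if the K_4 on S is monochromatic.
For a fixed S, the K_4 on S has C(4, 2) = 6 edges. P[all 6 edges red] = (1/2)^6, and likewise for blue, so P[monochromatic] = 2·(1/2)^6 = 2^{1 − 6} = 1/32.
Summing: E[X] = C(6, 4) · 2^{1 − 6} = 15 · 1/32 = 15/32.
Numerically: E[X] ≈ 0.4688.

E[X] = C(6,4)·2^(1−C(4,2)) = 15/32 ≈ 0.4688.


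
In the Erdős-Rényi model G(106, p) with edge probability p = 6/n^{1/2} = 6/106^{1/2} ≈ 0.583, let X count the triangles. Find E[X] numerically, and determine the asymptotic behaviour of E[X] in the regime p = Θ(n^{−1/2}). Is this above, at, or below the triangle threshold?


Number of potential triangles: C(106, 3) = 192920.
Each occurs with probability p³ ≈ (0.583)³ ≈ 1.97922e-01.
By linearity: E[X] = C(106, 3)·p³ ≈ 192920 · 1.97922e-01 ≈ 38183.190.
Since α = 1/2 < 1, p = c/n^{1/2} ≫ 1/n is above the triangle threshold p ~ 1/n. Asymptotically E[X] ~ (c³/6)·n^{3(1−α)} = (6³/6)·n^{1.5} → ∞; triangles are abundant w.h.p.

E[X] ≈ 38183.190; in regime p = Θ(1/n^{1/2}) E[X] diverges (above the triangle threshold p ~ 1/n).


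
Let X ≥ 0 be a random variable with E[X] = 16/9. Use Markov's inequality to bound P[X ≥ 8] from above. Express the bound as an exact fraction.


μ = E[X] = 16/9, a = 8.
Markov: P[X ≥ 8] ≤ μ/a = (16/9)/8 = 2/9.
Numerically: ≈ 0.222.
(Since a = 8 > μ = 1.778, the bound 2/9 is < 1 and informative.)

P[X ≥ 8] ≤ 2/9 ≈ 0.222.


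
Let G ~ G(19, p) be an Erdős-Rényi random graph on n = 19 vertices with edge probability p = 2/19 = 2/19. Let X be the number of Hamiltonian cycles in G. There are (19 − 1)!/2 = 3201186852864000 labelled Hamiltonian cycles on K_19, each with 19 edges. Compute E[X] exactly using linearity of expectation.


K_19 has (19 − 1)!/2 = 3201186852864000 labelled Hamiltonian cycles.
For each such Hamiltonian cycle H, let X_H = 1 if all 19 edges of H are present in G. Then P[X_H = 1] = p^{19} = (2/19)^{19} = 524288/1978419655660313589123979.
Summing the indicators: E[X] = Σ_H E[X_H] = 3201186852864000 · p^{19} = 3201186852864000 · 524288/1978419655660313589123979 = 1678343852714360832000/1978419655660313589123979.
Numerically: E[X] ≈ 0.0008483.

E[X] = 3201186852864000 · (2/19)^{19} = 1678343852714360832000/1978419655660313589123979 ≈ 0.0008483.


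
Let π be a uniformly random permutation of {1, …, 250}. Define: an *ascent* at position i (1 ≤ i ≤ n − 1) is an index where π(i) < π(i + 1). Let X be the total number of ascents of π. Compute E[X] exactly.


Write X = Σ X_I over i = 1, …, 249, with X_I the indicator of one ascent.
There are 249 indicators.
For each fixed i, the pair (π(i), π(i+1)) is a uniformly random ordered pair of distinct values from {1, …, 250}; by symmetry P[π(i) < π(i+1)] = 1/2.
By linearity: E[X] = 249 · (1/2) = (250 − 1) · (1/2) = 249/2 ≈ 124.50000.

E[X] = 249/2 = 124.50000.


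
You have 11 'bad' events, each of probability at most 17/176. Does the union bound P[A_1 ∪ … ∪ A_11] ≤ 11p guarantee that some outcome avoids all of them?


Union bound: P[∪_{i=1}^{11} A_i] ≤ Σ_i P[A_i] ≤ 11·p = 11·(17/176) = 17/16.
Numerically: 17/16 ≈ 1.062.
Is 17/16 < 1? NO.
Since the bound 17/16 is ≥ 1, the union bound is uninformative here; it does NOT by itself certify existence.

11·p = 17/16 ≈ 1.062; existence NOT certified by the union bound.


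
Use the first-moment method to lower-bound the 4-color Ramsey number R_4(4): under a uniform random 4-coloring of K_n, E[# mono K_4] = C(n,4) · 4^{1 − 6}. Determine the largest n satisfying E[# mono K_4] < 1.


We need C(n, 4) · 4^{1 − 6} < 1, i.e. C(n, 4) < 4^{6 − 1} = 1024.
Check values of n near the boundary:
  n = 8: C(8, 4) = 70; 70 < 1024? YES
  n = 9: C(9, 4) = 126; 126 < 1024? YES
  n = 10: C(10, 4) = 210; 210 < 1024? YES
  n = 11: C(11, 4) = 330; 330 < 1024? YES
  n = 12: C(12, 4) = 495; 495 < 1024? YES
  n = 13: C(13, 4) = 715; 715 < 1024? YES
  n = 14: C(14, 4) = 1001; 1001 < 1024? YES
  n = 15: C(15, 4) = 1365; 1365 < 1024? NO
  n = 16: C(16, 4) = 1820; 1820 < 1024? NO
  n = 17: C(17, 4) = 2380; 2380 < 1024? NO
The largest n with C(n, 4) < 1024 is n = 14 (where E[X] = 1001/1024 ≈ 0.97754). Hence R_4(4) > 14, i.e. R_4(4) ≥ 15.

Largest n = 14; hence R_4(4) > 14.


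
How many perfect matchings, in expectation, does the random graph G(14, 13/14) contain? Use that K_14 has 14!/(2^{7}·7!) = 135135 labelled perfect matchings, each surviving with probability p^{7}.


K_14 has 14!/(2^{7}·7!) = 135135 labelled perfect matchings.
For each such perfect matching H, let X_H = 1 if all 7 edges of H are present in G. Then P[X_H = 1] = p^{7} = (13/14)^{7} = 62748517/105413504.
Summing the indicators: E[X] = Σ_H E[X_H] = 135135 · p^{7} = 135135 · 62748517/105413504 = 1211360120685/15059072.
Numerically: E[X] ≈ 8.044e+04.

E[X] = 135135 · (13/14)^{7} = 1211360120685/15059072 ≈ 8.044e+04.


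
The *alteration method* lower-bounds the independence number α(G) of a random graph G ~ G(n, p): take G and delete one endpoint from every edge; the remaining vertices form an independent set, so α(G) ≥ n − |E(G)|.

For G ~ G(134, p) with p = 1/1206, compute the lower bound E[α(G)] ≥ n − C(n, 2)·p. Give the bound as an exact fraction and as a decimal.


E[|E(G)|] = C(134, 2)·p = 8911 · (1/1206) = 133/18.
E[α(G)] ≥ n − E[|E(G)|] = 134 − 133/18 = 2279/18.
Numerically: ≈ 126.6111.
(This is only a lower bound; the true E[α(G)] may be larger.)

E[α(G)] ≥ 2279/18 ≈ 126.6111.


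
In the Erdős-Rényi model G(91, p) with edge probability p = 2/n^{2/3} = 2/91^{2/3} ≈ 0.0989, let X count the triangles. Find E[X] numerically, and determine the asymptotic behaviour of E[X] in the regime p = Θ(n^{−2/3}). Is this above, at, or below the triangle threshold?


Number of potential triangles: C(91, 3) = 121485.
Each occurs with probability p³ ≈ (0.0989)³ ≈ 9.66067e-04.
By linearity: E[X] = C(91, 3)·p³ ≈ 121485 · 9.66067e-04 ≈ 117.363.
Since α = 2/3 < 1, p = c/n^{2/3} ≫ 1/n is above the triangle threshold p ~ 1/n. Asymptotically E[X] ~ (c³/6)·n^{3(1−α)} = (2³/6)·n^{1} → ∞; triangles are abundant w.h.p.

E[X] ≈ 117.363; in regime p = Θ(1/n^{2/3}) E[X] diverges (above the triangle threshold p ~ 1/n).


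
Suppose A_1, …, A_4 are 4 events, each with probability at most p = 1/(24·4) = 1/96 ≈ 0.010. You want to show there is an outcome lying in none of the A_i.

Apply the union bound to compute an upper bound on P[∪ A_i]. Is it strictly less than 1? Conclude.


Union bound: P[∪_{i=1}^{4} A_i] ≤ Σ_i P[A_i] ≤ 4·p = 4·(1/96) = 1/24.
Numerically: 1/24 ≈ 0.042.
Is 1/24 < 1? YES.
Since P[∪ A_i] ≤ 1/24 < 1, the complement has P[∩ A_i^c] ≥ 1 − 1/24 = 23/24 > 0, so some outcome avoids every A_i.

4·p = 1/24 ≈ 0.042; existence CERTIFIED by the union bound.


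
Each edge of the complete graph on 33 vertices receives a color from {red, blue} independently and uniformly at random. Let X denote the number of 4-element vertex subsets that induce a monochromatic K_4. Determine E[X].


Let X = Σ_S X_S over the C(33, 4) = 40920 subsets S of size 4, where X_S = 1 if the K_4 on S is monochromatic.
For a fixed S, the K_4 on S has C(4, 2) = 6 edges. P[all 6 edges red] = (1/2)^6, and likewise for blue, so P[monochromatic] = 2·(1/2)^6 = 2^{1 − 6} = 1/32.
By linearity: E[X] = C(33, 4) · 2^{1 − 6} = 40920 · 1/32 = 5115/4.
Numerically: E[X] ≈ 1278.7500.

E[X] = C(33,4)·2^(1−C(4,2)) = 5115/4 ≈ 1278.7500.


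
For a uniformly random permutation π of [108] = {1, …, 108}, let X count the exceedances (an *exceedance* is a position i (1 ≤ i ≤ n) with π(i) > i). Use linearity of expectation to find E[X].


Write X = Σ_{i=1}^{108} X_i, where X_i = 1_{π(i) > i}.
For each fixed i, π(i) is uniform over {1, …, 108} (marginal of a uniform permutation), so P[π(i) > i] = (n − i)/n. Summing: Σ_{i=1}^{108} (n − i)/n = (0 + 1 + … + 107)/108 = 108(108 − 1)/(2·108) = (108 − 1)/2.
Hence E[X] = Σ_{i=1}^{108} (108 − i)/108 = 107/2 ≈ 53.500.

E[X] = 107/2 = 53.500.


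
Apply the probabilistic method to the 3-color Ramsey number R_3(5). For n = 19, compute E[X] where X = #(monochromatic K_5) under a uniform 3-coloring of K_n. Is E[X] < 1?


E[X] = C(19, 5) · 3^{1 − 10} = 11628 · 3^{−9} = 11628/19683.
As a reduced fraction: E[X] = 1292/2187 ≈ 0.5908.
Is E[X] < 1? YES.
Since E[X] < 1, there exists a 3-coloring of K_{19} with no monochromatic K_5; hence R_3(5) > 19.

E[X] = 1292/2187 ≈ 0.5908; E[X] < 1, so R_3(5) > 19.


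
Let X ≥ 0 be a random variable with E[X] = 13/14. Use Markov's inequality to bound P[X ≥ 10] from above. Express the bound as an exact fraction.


μ = E[X] = 13/14, a = 10.
Markov: P[X ≥ 10] ≤ μ/a = (13/14)/10 = 13/140.
Numerically: ≈ 0.09286.
(Since a = 10 > μ = 0.92857, the bound 13/140 is < 1 and informative.)

P[X ≥ 10] ≤ 13/140 ≈ 0.09286.


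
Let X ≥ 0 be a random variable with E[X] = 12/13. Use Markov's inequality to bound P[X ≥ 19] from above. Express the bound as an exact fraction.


μ = E[X] = 12/13, a = 19.
Markov: P[X ≥ 19] ≤ μ/a = (12/13)/19 = 12/247.
Numerically: ≈ 0.04858.
(Since a = 19 > μ = 0.92308, the bound 12/247 is < 1 and informative.)

P[X ≥ 19] ≤ 12/247 ≈ 0.04858.


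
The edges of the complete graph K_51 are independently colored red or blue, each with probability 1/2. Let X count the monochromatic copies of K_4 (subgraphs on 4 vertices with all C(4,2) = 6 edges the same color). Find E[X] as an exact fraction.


Let X = Σ_S X_S over the C(51, 4) = 249900 subsets S of size 4, where X_S = 1 if the K_4 on S is monochromatic.
For a fixed S, the K_4 on S has C(4, 2) = 6 edges. P[all 6 edges red] = (1/2)^6, and likewise for blue, so P[monochromatic] = 2·(1/2)^6 = 2^{1 − 6} = 1/32.
By linearity of expectation: E[X] = C(51, 4) · 2^{1 − 6} = 249900 · 1/32 = 62475/8.
Numerically: E[X] ≈ 7809.37500.

E[X] = C(51,4)·2^(1−C(4,2)) = 62475/8 ≈ 7809.37500.


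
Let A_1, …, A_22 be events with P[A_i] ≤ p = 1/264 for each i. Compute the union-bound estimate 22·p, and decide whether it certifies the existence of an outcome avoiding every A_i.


Union bound: P[∪_{i=1}^{22} A_i] ≤ Σ_i P[A_i] ≤ 22·p = 22·(1/264) = 1/12.
Numerically: 1/12 ≈ 0.0833.
Is 1/12 < 1? YES.
Since P[∪ A_i] ≤ 1/12 < 1, the complement has P[∩ A_i^c] ≥ 1 − 1/12 = 11/12 > 0, so some outcome avoids every A_i.

22·p = 1/12 ≈ 0.0833; existence CERTIFIED by the union bound.


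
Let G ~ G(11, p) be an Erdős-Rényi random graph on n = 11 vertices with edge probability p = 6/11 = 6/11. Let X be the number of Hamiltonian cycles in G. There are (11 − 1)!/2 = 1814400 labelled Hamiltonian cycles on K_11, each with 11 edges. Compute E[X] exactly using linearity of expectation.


K_11 has (11 − 1)!/2 = 1814400 labelled Hamiltonian cycles.
For each such Hamiltonian cycle H, let X_H = 1 if all 11 edges of H are present in G. Then P[X_H = 1] = p^{11} = (6/11)^{11} = 362797056/285311670611.
Summing the indicators: E[X] = Σ_H E[X_H] = 1814400 · p^{11} = 1814400 · 362797056/285311670611 = 658258978406400/285311670611.
Numerically: E[X] ≈ 2307.16.

E[X] = 1814400 · (6/11)^{11} = 658258978406400/285311670611 ≈ 2307.16.


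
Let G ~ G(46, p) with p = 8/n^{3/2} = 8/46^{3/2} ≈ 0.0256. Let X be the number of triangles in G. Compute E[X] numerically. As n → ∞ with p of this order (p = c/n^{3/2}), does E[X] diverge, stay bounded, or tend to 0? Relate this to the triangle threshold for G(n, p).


Number of potential triangles: C(46, 3) = 15180.
Each occurs with probability p³ ≈ (0.0256)³ ≈ 1.68601e-05.
By linearity: E[X] = C(46, 3)·p³ ≈ 15180 · 1.68601e-05 ≈ 0.256.
Since α = 3/2 > 1, p = c/n^{3/2} = o(1/n) is below the triangle threshold p ~ 1/n. Asymptotically E[X] ~ (c³/6)·n^{3(1−α)} = (8³/6)·n^{-1.5} → 0, so by Markov's inequality G has no triangles w.h.p.

E[X] ≈ 0.256; in regime p = Θ(1/n^{3/2}) E[X] tends to 0 (below the triangle threshold p ~ 1/n).


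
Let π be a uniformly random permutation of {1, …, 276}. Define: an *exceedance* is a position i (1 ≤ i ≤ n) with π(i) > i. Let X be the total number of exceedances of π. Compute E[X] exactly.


Write X = Σ_{i=1}^{276} X_i, where X_i = 1_{π(i) > i}.
For each fixed i, π(i) is uniform over {1, …, 276} (marginal of a uniform permutation), so P[π(i) > i] = (n − i)/n. Summing: Σ_{i=1}^{276} (n − i)/n = (0 + 1 + … + 275)/276 = 276(276 − 1)/(2·276) = (276 − 1)/2.
Hence E[X] = Σ_{i=1}^{276} (276 − i)/276 = 275/2 ≈ 137.500000.

E[X] = 275/2 = 137.500000.


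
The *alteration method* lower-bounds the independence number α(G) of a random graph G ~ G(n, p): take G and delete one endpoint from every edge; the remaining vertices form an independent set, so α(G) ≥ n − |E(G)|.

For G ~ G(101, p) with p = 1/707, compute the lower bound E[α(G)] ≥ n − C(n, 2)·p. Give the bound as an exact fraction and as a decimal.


E[|E(G)|] = C(101, 2)·p = 5050 · (1/707) = 50/7.
E[α(G)] ≥ n − E[|E(G)|] = 101 − 50/7 = 657/7.
Numerically: ≈ 93.857.
(This is only a lower bound; the true E[α(G)] may be larger.)

E[α(G)] ≥ 657/7 ≈ 93.857.


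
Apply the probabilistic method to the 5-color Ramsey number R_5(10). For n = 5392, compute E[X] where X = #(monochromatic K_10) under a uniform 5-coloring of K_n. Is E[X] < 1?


E[X] = C(5392, 10) · 5^{1 − 45} = 5676873040158402483252283957448 · 5^{−44} = 5676873040158402483252283957448/5684341886080801486968994140625.
As a reduced fraction: E[X] = 5676873040158402483252283957448/5684341886080801486968994140625 ≈ 0.999.
Is E[X] < 1? YES.
Since E[X] < 1, there exists a 5-coloring of K_{5392} with no monochromatic K_10; hence R_5(10) > 5392.

E[X] = 5676873040158402483252283957448/5684341886080801486968994140625 ≈ 0.999; E[X] < 1, so R_5(10) > 5392.


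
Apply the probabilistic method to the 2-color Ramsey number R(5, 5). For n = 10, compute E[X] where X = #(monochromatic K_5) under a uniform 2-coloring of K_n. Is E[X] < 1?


E[X] = C(10, 5) · 2^{1 − 10} = 252 · 2^{−9} = 252/512.
As a reduced fraction: E[X] = 63/128 ≈ 0.49219.
Is E[X] < 1? YES.
Since E[X] < 1, there exists a 2-coloring of K_{10} with no monochromatic K_5; hence R(5, 5) > 10.

E[X] = 63/128 ≈ 0.49219; E[X] < 1, so R(5, 5) > 10.


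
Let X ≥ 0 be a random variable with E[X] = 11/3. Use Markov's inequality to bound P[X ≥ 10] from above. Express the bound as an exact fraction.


μ = E[X] = 11/3, a = 10.
Markov: P[X ≥ 10] ≤ μ/a = (11/3)/10 = 11/30.
Numerically: ≈ 0.3667.
(Since a = 10 > μ = 3.6667, the bound 11/30 is < 1 and informative.)

P[X ≥ 10] ≤ 11/30 ≈ 0.3667.


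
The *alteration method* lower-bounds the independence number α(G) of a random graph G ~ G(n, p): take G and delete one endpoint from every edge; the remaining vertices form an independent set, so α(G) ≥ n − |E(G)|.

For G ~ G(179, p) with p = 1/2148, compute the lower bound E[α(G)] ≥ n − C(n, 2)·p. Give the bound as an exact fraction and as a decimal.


E[|E(G)|] = C(179, 2)·p = 15931 · (1/2148) = 89/12.
E[α(G)] ≥ n − E[|E(G)|] = 179 − 89/12 = 2059/12.
Numerically: ≈ 171.58333.
(This is only a lower bound; the true E[α(G)] may be larger.)

E[α(G)] ≥ 2059/12 ≈ 171.58333.
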